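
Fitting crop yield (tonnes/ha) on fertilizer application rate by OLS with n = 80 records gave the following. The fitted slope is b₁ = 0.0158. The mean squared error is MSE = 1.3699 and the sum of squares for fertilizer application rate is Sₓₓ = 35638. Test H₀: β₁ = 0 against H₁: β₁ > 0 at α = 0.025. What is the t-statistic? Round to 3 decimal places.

t = 2.548

SE(b₁) = √(MSE/Sₓₓ) = √(1.3699/35638) = 0.00619994.
t = 0.0158 / 0.00619994 = 2.548.
df = n − 2 = 78.
One-sided p ≈ 0.0064, which is < 0.025, so reject H₀.
There is evidence that the true slope on fertilizer application rate is positive.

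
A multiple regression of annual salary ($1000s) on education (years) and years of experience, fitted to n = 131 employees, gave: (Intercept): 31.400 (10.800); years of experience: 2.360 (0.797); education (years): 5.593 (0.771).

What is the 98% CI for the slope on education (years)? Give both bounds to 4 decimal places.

(3.7767, 7.4093)

Read off: b = 5.593, SE = 0.771 for education (years).
df = n − k − 1 = 131 − 2 − 1 = 128.
t* = t_{0.01, 128} = 2.355834.
Margin = t* × SE = 2.355834 × 0.771 = 1.816348.
CI: 5.593 ± 1.816348 → (3.7767, 7.4093).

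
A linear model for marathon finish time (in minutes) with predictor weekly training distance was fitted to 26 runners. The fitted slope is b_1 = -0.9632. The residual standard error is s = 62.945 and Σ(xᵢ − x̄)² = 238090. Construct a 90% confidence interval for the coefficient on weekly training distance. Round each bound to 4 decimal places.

(-1.1839, -0.7425)

SE(b_1) = s/√Sₓₓ = 62.945/√238090 = 0.129.
df = n − 2 = 24.
t* = t_{0.05, 24} = 1.710882.
Margin = t* × SE = 1.710882 × 0.129 = 0.220704.
CI: -0.9632 ± 0.220704 → (-1.1839, -0.7425).
With 90% confidence, each one-unit increase in weekly training distance is associated with a change of between -1.1839 and -0.7425 minutes in marathon finish time.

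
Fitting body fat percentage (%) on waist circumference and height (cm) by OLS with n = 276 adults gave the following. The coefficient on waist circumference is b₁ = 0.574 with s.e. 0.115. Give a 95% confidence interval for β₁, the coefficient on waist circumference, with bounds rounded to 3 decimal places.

df = n − k − 1 = 276 − 2 − 1 = 273.
t* = t_{0.025, 273} = 1.968692.
Margin = t* × SE = 1.968692 × 0.115 = 0.22640.
CI: 0.574 ± 0.22640 → (0.348, 0.800).
With 95% confidence, each one-unit increase in waist circumference is associated with a change of between 0.348 and 0.800 % in body fat percentage, holding the other predictors fixed.

(0.348, 0.800)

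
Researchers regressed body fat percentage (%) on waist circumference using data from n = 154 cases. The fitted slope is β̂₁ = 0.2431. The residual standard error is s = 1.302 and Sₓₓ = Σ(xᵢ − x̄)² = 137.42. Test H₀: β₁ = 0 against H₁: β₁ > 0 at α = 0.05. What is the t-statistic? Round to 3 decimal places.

t = 2.189

SE(β̂₁) = s/√Sₓₓ = 1.302/√137.42 = 0.111067.
t = 0.2431 / 0.111067 = 2.189.
df = n − 2 = 152.
One-sided p ≈ 0.0151, which is < 0.05, so reject H₀.
There is evidence that the true slope on waist circumference is positive.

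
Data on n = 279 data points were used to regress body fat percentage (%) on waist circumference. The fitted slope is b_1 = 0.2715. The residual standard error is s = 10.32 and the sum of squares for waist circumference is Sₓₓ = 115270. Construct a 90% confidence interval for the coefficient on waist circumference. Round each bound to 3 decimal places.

(0.221, 0.322)

SE(b_1) = s/√Sₓₓ = 10.32/√115270 = 0.0303964.
df = n − 2 = 277.
t* = t_{0.05, 277} = 1.650373.
Margin = t* × SE = 1.650373 × 0.0303964 = 0.05017.
CI: 0.2715 ± 0.05017 → (0.221, 0.322).
With 90% confidence, each one-unit increase in waist circumference is associated with a change of between 0.221 and 0.322 % in body fat percentage.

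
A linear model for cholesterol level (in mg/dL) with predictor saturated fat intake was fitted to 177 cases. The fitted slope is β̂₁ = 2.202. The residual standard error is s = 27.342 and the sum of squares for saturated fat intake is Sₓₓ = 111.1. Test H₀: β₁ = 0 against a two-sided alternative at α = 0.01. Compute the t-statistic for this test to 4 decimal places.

SE(β̂₁) = s/√Sₓₓ = 27.342/√111.1 = 2.59402.
t = 2.202 / 2.59402 = 0.8489.
df = n − 2 = 175.
Two-sided p ≈ 0.3971, which is ≥ 0.01, so fail to reject H₀.
The data do not give significant evidence of an association between saturated fat intake and cholesterol level.

t = 0.8489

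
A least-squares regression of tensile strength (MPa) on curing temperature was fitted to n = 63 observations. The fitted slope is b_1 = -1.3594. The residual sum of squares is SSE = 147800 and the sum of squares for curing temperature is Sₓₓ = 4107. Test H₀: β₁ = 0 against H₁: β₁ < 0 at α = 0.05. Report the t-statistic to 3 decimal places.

t = -1.770

MSE = SSE/(n − 2) = 147800/61 = 2422.95.
SE(b_1) = √(MSE/Sₓₓ) = √(2422.95/4107) = 0.768086.
t = -1.3594 / 0.768086 = -1.770.
df = n − 2 = 61.
One-sided p ≈ 0.0409, which is < 0.05, so reject H₀.
There is evidence that the true slope on curing temperature is negative.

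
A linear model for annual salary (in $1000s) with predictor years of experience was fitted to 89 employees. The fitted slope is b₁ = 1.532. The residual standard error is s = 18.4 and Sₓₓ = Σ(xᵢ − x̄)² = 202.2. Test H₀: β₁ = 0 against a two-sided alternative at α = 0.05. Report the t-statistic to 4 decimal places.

SE(b₁) = s/√Sₓₓ = 18.4/√202.2 = 1.29398.
t = 1.532 / 1.29398 = 1.1839.
df = n − 2 = 87.
Two-sided p ≈ 0.2397, which is ≥ 0.05, so fail to reject H₀.
The data do not give significant evidence of an association between years of experience and annual salary.

t = 1.1839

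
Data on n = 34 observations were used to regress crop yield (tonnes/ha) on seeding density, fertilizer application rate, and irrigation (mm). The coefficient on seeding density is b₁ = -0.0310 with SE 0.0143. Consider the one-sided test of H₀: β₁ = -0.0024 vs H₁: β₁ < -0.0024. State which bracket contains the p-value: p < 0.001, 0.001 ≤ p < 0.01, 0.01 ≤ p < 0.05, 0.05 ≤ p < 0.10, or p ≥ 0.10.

t = (-0.0310 − (-0.0024)) / 0.0143 = -2.000.
df = n − k − 1 = 34 − 3 − 1 = 30.
One-sided p = P(T_{30} < t) ≈ 0.0273.
So 0.01 ≤ p < 0.05.

0.01 ≤ p < 0.05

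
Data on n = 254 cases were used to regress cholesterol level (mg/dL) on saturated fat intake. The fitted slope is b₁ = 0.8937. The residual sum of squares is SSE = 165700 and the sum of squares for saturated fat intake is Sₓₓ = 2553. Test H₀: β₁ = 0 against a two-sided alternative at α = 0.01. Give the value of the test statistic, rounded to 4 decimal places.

t = 1.7610

MSE = SSE/(n − 2) = 165700/252 = 657.54.
SE(b₁) = √(MSE/Sₓₓ) = √(657.54/2553) = 0.507499.
t = 0.8937 / 0.507499 = 1.7610.
df = n − 2 = 252.
Two-sided p ≈ 0.0795, which is ≥ 0.01, so fail to reject H₀.
The data do not give significant evidence of an association between saturated fat intake and cholesterol level.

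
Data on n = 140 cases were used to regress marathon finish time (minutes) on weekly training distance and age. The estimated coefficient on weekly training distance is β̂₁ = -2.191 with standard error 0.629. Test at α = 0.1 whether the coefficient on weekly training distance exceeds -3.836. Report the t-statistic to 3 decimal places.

H₀: β₁ = -3.836 vs H₁: β₁ > -3.836.
t = (β̂₁ − β₁⁰)/SE = (-2.191 − (-3.836)) / 0.629 = 2.615.
df = n − k − 1 = 140 − 2 − 1 = 137.
One-sided p ≈ 0.0050, which is < 0.1, so reject H₀.
There is evidence that the true slope on weekly training distance exceeds -3.836 minutes per unit, holding the other predictors fixed.

t = 2.615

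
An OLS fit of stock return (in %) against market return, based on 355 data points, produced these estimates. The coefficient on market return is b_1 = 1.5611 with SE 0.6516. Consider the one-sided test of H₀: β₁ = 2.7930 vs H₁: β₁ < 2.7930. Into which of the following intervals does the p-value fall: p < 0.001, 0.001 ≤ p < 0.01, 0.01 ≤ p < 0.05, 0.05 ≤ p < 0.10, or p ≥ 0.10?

t = (1.5611 − 2.7930) / 0.6516 = -1.891.
df = n − 2 = 355 − 2 = 353.
One-sided p = P(T_{353} < t) ≈ 0.0297.
So 0.01 ≤ p < 0.05.

0.01 ≤ p < 0.05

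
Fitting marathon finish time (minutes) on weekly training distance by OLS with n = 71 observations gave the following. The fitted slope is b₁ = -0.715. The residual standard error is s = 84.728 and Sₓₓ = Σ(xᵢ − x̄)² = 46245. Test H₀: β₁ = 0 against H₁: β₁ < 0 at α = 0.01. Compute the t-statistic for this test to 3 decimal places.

SE(b₁) = s/√Sₓₓ = 84.728/√46245 = 0.393998.
t = -0.715 / 0.393998 = -1.815.
df = n − 2 = 69.
One-sided p ≈ 0.0370, which is ≥ 0.01, so fail to reject H₀.
The data do not give significant evidence that the true slope on weekly training distance is negative.

t = -1.815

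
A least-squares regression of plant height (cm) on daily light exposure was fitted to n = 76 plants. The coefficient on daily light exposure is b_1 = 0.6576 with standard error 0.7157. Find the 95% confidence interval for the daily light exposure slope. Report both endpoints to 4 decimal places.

df = n − 2 = 76 − 2 = 74.
t* = t_{0.025, 74} = 1.992543.
Margin = t* × SE = 1.992543 × 0.7157 = 1.426063.
CI: 0.6576 ± 1.426063 → (-0.7685, 2.0837).
With 95% confidence, each one-unit increase in daily light exposure is associated with a change of between -0.7685 and 2.0837 cm in plant height.

(-0.7685, 2.0837)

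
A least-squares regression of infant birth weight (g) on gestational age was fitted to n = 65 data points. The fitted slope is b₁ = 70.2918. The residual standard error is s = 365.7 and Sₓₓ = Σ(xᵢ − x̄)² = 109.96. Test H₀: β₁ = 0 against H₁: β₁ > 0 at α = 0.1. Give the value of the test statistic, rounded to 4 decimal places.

t = 2.0156

SE(b₁) = s/√Sₓₓ = 365.7/√109.96 = 34.8745.
t = 70.2918 / 34.8745 = 2.0156.
df = n − 2 = 63.
One-sided p ≈ 0.0241, which is < 0.1, so reject H₀.
There is evidence that the true slope on gestational age is positive.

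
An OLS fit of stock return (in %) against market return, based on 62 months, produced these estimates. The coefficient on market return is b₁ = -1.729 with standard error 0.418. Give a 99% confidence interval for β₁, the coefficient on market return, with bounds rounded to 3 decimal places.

(-2.841, -0.617)

df = n − 2 = 62 − 2 = 60.
t* = t_{0.005, 60} = 2.660283.
Margin = t* × SE = 2.660283 × 0.418 = 1.11200.
CI: -1.729 ± 1.11200 → (-2.841, -0.617).
With 99% confidence, each one-unit increase in market return is associated with a change of between -2.841 and -0.617 % in stock return.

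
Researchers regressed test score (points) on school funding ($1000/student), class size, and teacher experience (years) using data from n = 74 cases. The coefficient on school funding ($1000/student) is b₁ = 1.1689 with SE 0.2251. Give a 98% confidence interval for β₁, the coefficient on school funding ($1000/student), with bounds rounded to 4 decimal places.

df = n − k − 1 = 74 − 3 − 1 = 70.
t* = t_{0.01, 70} = 2.380807.
Margin = t* × SE = 2.380807 × 0.2251 = 0.535920.
CI: 1.1689 ± 0.535920 → (0.6330, 1.7048).
With 98% confidence, each one-unit increase in school funding ($1000/student) is associated with a change of between 0.6330 and 1.7048 points in test score, holding the other predictors fixed.

(0.6330, 1.7048)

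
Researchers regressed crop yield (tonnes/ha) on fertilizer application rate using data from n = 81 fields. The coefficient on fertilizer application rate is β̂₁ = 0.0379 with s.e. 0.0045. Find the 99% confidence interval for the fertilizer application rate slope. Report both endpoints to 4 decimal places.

(0.0260, 0.0498)

df = n − 2 = 81 − 2 = 79.
t* = t_{0.005, 79} = 2.639505.
Margin = t* × SE = 2.639505 × 0.0045 = 0.011878.
CI: 0.0379 ± 0.011878 → (0.0260, 0.0498).
With 99% confidence, each one-unit increase in fertilizer application rate is associated with a change of between 0.0260 and 0.0498 tonnes/ha in crop yield.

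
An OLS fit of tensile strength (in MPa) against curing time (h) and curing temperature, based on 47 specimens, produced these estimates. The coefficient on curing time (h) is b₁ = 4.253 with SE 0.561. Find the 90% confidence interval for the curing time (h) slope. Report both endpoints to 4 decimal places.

df = n − k − 1 = 47 − 2 − 1 = 44.
t* = t_{0.05, 44} = 1.68023.
Margin = t* × SE = 1.68023 × 0.561 = 0.942609.
CI: 4.253 ± 0.942609 → (3.3104, 5.1956).
With 90% confidence, each one-unit increase in curing time (h) is associated with a change of between 3.3104 and 5.1956 MPa in tensile strength, holding the other predictors fixed.

(3.3104, 5.1956)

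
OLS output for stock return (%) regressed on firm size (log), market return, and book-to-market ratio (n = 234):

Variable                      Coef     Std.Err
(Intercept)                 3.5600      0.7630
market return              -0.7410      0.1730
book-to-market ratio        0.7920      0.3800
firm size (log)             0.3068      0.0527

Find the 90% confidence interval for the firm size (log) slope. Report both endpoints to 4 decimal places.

Read off: b = 0.3068, SE = 0.0527 for firm size (log).
df = n − k − 1 = 234 − 3 − 1 = 230.
t* = t_{0.05, 230} = 1.651506.
Margin = t* × SE = 1.651506 × 0.0527 = 0.087034.
CI: 0.3068 ± 0.087034 → (0.2198, 0.3938).

(0.2198, 0.3938)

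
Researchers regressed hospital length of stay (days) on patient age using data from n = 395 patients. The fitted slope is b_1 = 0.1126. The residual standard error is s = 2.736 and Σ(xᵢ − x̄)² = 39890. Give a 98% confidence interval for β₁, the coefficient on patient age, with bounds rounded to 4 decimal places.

SE(b_1) = s/√Sₓₓ = 2.736/√39890 = 0.0136988.
df = n − 2 = 393.
t* = t_{0.01, 393} = 2.335874.
Margin = t* × SE = 2.335874 × 0.0136988 = 0.031999.
CI: 0.1126 ± 0.031999 → (0.0806, 0.1446).
With 98% confidence, each one-unit increase in patient age is associated with a change of between 0.0806 and 0.1446 days in hospital length of stay.

(0.0806, 0.1446)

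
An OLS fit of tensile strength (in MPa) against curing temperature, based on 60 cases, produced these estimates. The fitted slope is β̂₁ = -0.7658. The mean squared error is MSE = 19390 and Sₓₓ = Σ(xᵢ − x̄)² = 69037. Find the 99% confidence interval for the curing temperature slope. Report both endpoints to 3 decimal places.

SE(β̂₁) = √(MSE/Sₓₓ) = √(19390/69037) = 0.529966.
df = n − 2 = 58.
t* = t_{0.005, 58} = 2.663287.
Margin = t* × SE = 2.663287 × 0.529966 = 1.41145.
CI: -0.7658 ± 1.41145 → (-2.177, 0.646).
With 99% confidence, each one-unit increase in curing temperature is associated with a change of between -2.177 and 0.646 MPa in tensile strength.

(-2.177, 0.646)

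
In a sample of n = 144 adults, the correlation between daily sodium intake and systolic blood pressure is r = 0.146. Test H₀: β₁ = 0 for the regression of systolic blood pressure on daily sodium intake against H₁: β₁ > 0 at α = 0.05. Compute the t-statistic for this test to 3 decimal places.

t = 1.759

t = r·√(n − 2)/√(1 − r²) = 0.146·√142/√0.978684 = 1.759.
df = n − 2 = 142.
One-sided p ≈ 0.0404, which is < 0.05, so reject H₀.
There is evidence of a linear association between daily sodium intake and systolic blood pressure.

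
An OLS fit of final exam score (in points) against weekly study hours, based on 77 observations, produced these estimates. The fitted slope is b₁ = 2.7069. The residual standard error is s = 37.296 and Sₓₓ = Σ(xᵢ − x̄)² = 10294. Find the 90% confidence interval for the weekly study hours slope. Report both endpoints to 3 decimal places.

SE(b₁) = s/√Sₓₓ = 37.296/√10294 = 0.367595.
df = n − 2 = 75.
t* = t_{0.05, 75} = 1.665425.
Margin = t* × SE = 1.665425 × 0.367595 = 0.61220.
CI: 2.7069 ± 0.61220 → (2.095, 3.319).
With 90% confidence, each one-unit increase in weekly study hours is associated with a change of between 2.095 and 3.319 points in final exam score.

(2.095, 3.319)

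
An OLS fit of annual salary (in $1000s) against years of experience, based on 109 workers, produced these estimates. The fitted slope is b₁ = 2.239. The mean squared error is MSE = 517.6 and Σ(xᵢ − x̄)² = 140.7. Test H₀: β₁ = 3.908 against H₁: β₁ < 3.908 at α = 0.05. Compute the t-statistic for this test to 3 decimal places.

SE(b₁) = √(MSE/Sₓₓ) = √(517.6/140.7) = 1.91801.
t = (2.239 − 3.908) / 1.91801 = -0.870.
df = n − 2 = 107.
One-sided p ≈ 0.1931, which is ≥ 0.05, so fail to reject H₀.
The data do not give significant evidence that the true slope on years of experience is below 3.908 $1000s per unit.

t = -0.870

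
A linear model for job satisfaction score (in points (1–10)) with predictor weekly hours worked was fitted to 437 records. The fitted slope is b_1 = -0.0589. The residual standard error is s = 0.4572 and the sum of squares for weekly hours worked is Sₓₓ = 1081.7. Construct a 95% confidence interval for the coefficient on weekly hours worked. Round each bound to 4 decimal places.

(-0.0862, -0.0316)

SE(b_1) = s/√Sₓₓ = 0.4572/√1081.7 = 0.0139012.
df = n − 2 = 435.
t* = t_{0.025, 435} = 1.965432.
Margin = t* × SE = 1.965432 × 0.0139012 = 0.027322.
CI: -0.0589 ± 0.027322 → (-0.0862, -0.0316).
With 95% confidence, each one-unit increase in weekly hours worked is associated with a change of between -0.0862 and -0.0316 points (1–10) in job satisfaction score.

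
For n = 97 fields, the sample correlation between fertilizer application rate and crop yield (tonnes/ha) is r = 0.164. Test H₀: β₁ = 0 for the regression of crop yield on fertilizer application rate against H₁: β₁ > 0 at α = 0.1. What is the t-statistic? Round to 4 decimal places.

t = r·√(n − 2)/√(1 − r²) = 0.164·√95/√0.973104 = 1.6204.
df = n − 2 = 95.
One-sided p ≈ 0.0542, which is < 0.1, so reject H₀.
There is evidence of a linear association between fertilizer application rate and crop yield.

t = 1.6204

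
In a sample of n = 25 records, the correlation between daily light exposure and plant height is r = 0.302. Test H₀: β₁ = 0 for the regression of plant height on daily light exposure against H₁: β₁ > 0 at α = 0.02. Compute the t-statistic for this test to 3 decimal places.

t = r·√(n − 2)/√(1 − r²) = 0.302·√23/√0.908796 = 1.519.
df = n − 2 = 23.
One-sided p ≈ 0.0712, which is ≥ 0.02, so fail to reject H₀.
The data do not give significant evidence of a linear association between daily light exposure and plant height.

t = 1.519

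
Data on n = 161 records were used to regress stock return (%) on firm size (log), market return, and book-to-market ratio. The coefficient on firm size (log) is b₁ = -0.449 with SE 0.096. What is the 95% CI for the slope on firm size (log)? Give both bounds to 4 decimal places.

(-0.6386, -0.2594)

df = n − k − 1 = 161 − 3 − 1 = 157.
t* = t_{0.025, 157} = 1.975189.
Margin = t* × SE = 1.975189 × 0.096 = 0.189618.
CI: -0.449 ± 0.189618 → (-0.6386, -0.2594).
With 95% confidence, each one-unit increase in firm size (log) is associated with a change of between -0.6386 and -0.2594 % in stock return, holding the other predictors fixed.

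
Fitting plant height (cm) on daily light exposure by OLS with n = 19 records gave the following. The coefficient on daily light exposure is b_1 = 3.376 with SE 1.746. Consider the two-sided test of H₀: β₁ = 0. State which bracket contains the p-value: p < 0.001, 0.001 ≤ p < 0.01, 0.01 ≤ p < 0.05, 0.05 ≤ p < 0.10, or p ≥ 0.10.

t = 3.376 / 1.746 = 1.934.
df = n − 2 = 19 − 2 = 17.
Two-sided p = 2·P(T_{17} > |t|) ≈ 0.0700.
So 0.05 ≤ p < 0.10.

0.05 ≤ p < 0.10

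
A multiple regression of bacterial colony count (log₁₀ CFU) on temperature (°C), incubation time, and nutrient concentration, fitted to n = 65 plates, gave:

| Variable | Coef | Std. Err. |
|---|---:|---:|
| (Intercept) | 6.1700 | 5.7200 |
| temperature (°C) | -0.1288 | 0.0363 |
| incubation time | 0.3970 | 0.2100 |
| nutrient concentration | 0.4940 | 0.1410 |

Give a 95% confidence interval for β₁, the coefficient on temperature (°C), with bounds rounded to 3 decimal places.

Read off: b = -0.1288, SE = 0.0363 for temperature (°C).
df = n − k − 1 = 65 − 3 − 1 = 61.
t* = t_{0.025, 61} = 1.999624.
Margin = t* × SE = 1.999624 × 0.0363 = 0.07259.
CI: -0.1288 ± 0.07259 → (-0.201, -0.056).

(-0.201, -0.056)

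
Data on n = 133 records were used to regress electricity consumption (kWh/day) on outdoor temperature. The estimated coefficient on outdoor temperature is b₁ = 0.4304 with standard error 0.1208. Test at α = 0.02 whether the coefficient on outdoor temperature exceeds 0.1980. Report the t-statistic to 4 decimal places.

H₀: β₁ = 0.1980 vs H₁: β₁ > 0.1980.
t = (b₁ − β₁⁰)/SE = (0.4304 − 0.1980) / 0.1208 = 1.9238.
df = n − 2 = 133 − 2 = 131.
One-sided p ≈ 0.0283, which is ≥ 0.02, so fail to reject H₀.
The data do not give significant evidence that the true slope on outdoor temperature exceeds 0.1980 kWh/day per unit.

t = 1.9238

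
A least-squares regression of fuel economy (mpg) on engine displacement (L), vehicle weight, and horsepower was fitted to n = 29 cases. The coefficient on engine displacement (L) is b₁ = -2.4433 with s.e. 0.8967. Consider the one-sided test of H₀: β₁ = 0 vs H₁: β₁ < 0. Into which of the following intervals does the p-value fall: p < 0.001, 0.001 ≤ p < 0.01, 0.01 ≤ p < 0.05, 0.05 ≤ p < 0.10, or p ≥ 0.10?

0.001 ≤ p < 0.01

t = -2.4433 / 0.8967 = -2.725.
df = n − k − 1 = 29 − 3 − 1 = 25.
One-sided p = P(T_{25} < t) ≈ 0.0058.
So 0.001 ≤ p < 0.01.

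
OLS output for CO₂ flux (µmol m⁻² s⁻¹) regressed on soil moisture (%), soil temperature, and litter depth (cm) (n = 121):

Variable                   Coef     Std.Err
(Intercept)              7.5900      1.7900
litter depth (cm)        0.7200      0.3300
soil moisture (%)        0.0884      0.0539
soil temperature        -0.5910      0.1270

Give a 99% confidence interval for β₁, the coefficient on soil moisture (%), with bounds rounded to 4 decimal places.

(-0.0527, 0.2295)

Read off: b = 0.0884, SE = 0.0539 for soil moisture (%).
df = n − k − 1 = 121 − 3 − 1 = 117.
t* = t_{0.005, 117} = 2.618504.
Margin = t* × SE = 2.618504 × 0.0539 = 0.141137.
CI: 0.0884 ± 0.141137 → (-0.0527, 0.2295).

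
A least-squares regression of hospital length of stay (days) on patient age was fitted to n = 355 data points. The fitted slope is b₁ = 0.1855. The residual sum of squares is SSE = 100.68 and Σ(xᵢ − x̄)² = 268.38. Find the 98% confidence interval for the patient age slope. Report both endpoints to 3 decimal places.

(0.109, 0.262)

MSE = SSE/(n − 2) = 100.68/353 = 0.285212.
SE(b₁) = √(MSE/Sₓₓ) = √(0.285212/268.38) = 0.0325994.
df = n − 2 = 353.
t* = t_{0.01, 353} = 2.336958.
Margin = t* × SE = 2.336958 × 0.0325994 = 0.07618.
CI: 0.1855 ± 0.07618 → (0.109, 0.262).
With 98% confidence, each one-unit increase in patient age is associated with a change of between 0.109 and 0.262 days in hospital length of stay.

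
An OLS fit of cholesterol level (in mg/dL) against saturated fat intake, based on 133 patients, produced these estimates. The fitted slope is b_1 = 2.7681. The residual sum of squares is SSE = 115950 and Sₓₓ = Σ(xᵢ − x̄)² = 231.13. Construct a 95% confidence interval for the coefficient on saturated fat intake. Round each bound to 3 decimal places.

MSE = SSE/(n − 2) = 115950/131 = 885.115.
SE(b_1) = √(MSE/Sₓₓ) = √(885.115/231.13) = 1.95691.
df = n − 2 = 131.
t* = t_{0.025, 131} = 1.978239.
Margin = t* × SE = 1.978239 × 1.95691 = 3.87124.
CI: 2.7681 ± 3.87124 → (-1.103, 6.639).
With 95% confidence, each one-unit increase in saturated fat intake is associated with a change of between -1.103 and 6.639 mg/dL in cholesterol level.

(-1.103, 6.639)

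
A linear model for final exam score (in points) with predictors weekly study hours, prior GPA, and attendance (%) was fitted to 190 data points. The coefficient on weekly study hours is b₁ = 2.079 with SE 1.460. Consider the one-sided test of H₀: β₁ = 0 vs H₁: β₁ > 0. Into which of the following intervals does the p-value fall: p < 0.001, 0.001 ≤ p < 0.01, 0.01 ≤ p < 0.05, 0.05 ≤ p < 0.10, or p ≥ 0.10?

t = 2.079 / 1.460 = 1.424.
df = n − k − 1 = 190 − 3 − 1 = 186.
One-sided p = P(T_{186} > t) ≈ 0.0781.
So 0.05 ≤ p < 0.10.

0.05 ≤ p < 0.10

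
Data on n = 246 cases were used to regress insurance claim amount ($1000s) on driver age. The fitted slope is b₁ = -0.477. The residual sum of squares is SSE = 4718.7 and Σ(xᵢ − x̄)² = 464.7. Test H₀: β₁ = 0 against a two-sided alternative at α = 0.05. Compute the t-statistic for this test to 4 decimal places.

t = -2.3382

MSE = SSE/(n − 2) = 4718.7/244 = 19.3389.
SE(b₁) = √(MSE/Sₓₓ) = √(19.3389/464.7) = 0.204.
t = -0.477 / 0.204 = -2.3382.
df = n − 2 = 244.
Two-sided p ≈ 0.0202, which is < 0.05, so reject H₀.
There is evidence that driver age is associated with insurance claim amount.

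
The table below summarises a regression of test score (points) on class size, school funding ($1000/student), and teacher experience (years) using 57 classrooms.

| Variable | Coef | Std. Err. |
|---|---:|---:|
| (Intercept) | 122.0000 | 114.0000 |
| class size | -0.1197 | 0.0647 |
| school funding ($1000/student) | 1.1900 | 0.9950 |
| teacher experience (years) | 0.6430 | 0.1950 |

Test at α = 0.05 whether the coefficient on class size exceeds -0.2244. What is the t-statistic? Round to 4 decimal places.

Read off: b = -0.1197, SE = 0.0647 for class size.
H₀: β₁ = -0.2244 vs H₁: β₁ > -0.2244.
t = (-0.1197 − (-0.2244)) / 0.0647 = 1.6182.
df = n − k − 1 = 57 − 3 − 1 = 53.
One-sided p ≈ 0.0558, which is ≥ 0.05, so fail to reject H₀.
The data do not give significant evidence that the true slope on class size exceeds -0.2244 points per unit, holding the other predictors fixed.

t = 1.6182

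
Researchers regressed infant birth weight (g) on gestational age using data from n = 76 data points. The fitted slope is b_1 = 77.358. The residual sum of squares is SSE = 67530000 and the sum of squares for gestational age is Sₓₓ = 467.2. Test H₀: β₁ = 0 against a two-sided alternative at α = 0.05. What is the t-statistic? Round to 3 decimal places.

MSE = SSE/(n − 2) = 67530000/74 = 912568.
SE(b_1) = √(MSE/Sₓₓ) = √(912568/467.2) = 44.1958.
t = 77.358 / 44.1958 = 1.750.
df = n − 2 = 74.
Two-sided p ≈ 0.0842, which is ≥ 0.05, so fail to reject H₀.
The data do not give significant evidence of an association between gestational age and infant birth weight.

t = 1.750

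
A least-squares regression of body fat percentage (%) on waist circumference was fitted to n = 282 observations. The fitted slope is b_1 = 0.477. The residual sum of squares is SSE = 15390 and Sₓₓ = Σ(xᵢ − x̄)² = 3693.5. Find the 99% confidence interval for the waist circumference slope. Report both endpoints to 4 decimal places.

(0.1606, 0.7934)

MSE = SSE/(n − 2) = 15390/280 = 54.9643.
SE(b_1) = √(MSE/Sₓₓ) = √(54.9643/3693.5) = 0.121989.
df = n − 2 = 280.
t* = t_{0.005, 280} = 2.593502.
Margin = t* × SE = 2.593502 × 0.121989 = 0.316379.
CI: 0.477 ± 0.316379 → (0.1606, 0.7934).
With 99% confidence, each one-unit increase in waist circumference is associated with a change of between 0.1606 and 0.7934 % in body fat percentage.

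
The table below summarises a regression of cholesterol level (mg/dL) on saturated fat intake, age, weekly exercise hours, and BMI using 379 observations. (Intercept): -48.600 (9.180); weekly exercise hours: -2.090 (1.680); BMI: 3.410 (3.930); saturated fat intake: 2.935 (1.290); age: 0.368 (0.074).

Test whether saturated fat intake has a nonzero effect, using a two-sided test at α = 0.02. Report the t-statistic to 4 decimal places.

t = 2.2752

Read off: b = 2.935, SE = 1.290 for saturated fat intake.
H₀: β₁ = 0 vs H₁: β₁ ≠ 0.
t = 2.935 / 1.290 = 2.2752.
df = n − k − 1 = 379 − 4 − 1 = 374.
Two-sided p ≈ 0.0235, which is ≥ 0.02, so fail to reject H₀.
The data do not give significant evidence of an association between saturated fat intake and cholesterol level, after adjusting for the other predictors.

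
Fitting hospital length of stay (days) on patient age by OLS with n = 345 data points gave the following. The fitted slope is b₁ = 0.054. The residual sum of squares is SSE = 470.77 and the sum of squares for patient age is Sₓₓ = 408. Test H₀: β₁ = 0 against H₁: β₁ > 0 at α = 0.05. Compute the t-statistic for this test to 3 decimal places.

MSE = SSE/(n − 2) = 470.77/343 = 1.37251.
SE(b₁) = √(MSE/Sₓₓ) = √(1.37251/408) = 0.0579999.
t = 0.054 / 0.0579999 = 0.931.
df = n − 2 = 343.
One-sided p ≈ 0.1762, which is ≥ 0.05, so fail to reject H₀.
The data do not give significant evidence that the true slope on patient age is positive.

t = 0.931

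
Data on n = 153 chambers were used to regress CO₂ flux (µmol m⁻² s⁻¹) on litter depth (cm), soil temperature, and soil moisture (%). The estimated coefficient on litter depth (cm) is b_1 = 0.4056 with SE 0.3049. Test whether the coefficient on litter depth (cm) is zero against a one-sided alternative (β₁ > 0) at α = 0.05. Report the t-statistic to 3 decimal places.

H₀: β₁ = 0 vs H₁: β₁ > 0.
t = (b_1 − β₁⁰)/SE = 0.4056 / 0.3049 = 1.330.
df = n − k − 1 = 153 − 3 − 1 = 149.
One-sided p ≈ 0.0927, which is ≥ 0.05, so fail to reject H₀.
The data do not give significant evidence that the true slope on litter depth (cm) is positive, holding the other predictors fixed.

t = 1.330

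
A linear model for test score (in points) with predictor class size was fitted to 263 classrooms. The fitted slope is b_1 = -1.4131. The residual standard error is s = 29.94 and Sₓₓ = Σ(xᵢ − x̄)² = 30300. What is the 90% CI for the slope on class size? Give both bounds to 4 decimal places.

(-1.6970, -1.1292)

SE(b_1) = s/√Sₓₓ = 29.94/√30300 = 0.172001.
df = n − 2 = 261.
t* = t_{0.05, 261} = 1.650713.
Margin = t* × SE = 1.650713 × 0.172001 = 0.283924.
CI: -1.4131 ± 0.283924 → (-1.6970, -1.1292).
With 90% confidence, each one-unit increase in class size is associated with a change of between -1.6970 and -1.1292 points in test score.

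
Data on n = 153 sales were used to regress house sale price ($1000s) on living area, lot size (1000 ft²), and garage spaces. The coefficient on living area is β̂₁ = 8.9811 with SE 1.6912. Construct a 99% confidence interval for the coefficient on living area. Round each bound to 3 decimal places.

df = n − k − 1 = 153 − 3 − 1 = 149.
t* = t_{0.005, 149} = 2.609228.
Margin = t* × SE = 2.609228 × 1.6912 = 4.41273.
CI: 8.9811 ± 4.41273 → (4.568, 13.394).
With 99% confidence, each one-unit increase in living area is associated with a change of between 4.568 and 13.394 $1000s in house sale price, holding the other predictors fixed.

(4.568, 13.394)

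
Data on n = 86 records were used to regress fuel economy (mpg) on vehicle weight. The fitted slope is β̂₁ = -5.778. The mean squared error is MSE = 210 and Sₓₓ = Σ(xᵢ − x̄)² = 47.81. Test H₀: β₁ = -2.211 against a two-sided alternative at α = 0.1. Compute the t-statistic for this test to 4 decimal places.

t = -1.7020

SE(β̂₁) = √(MSE/Sₓₓ) = √(210/47.81) = 2.0958.
t = (-5.778 − (-2.211)) / 2.0958 = -1.7020.
df = n − 2 = 84.
Two-sided p ≈ 0.0925, which is < 0.1, so reject H₀.
There is evidence that the true slope on vehicle weight differs from -2.211 mpg per unit.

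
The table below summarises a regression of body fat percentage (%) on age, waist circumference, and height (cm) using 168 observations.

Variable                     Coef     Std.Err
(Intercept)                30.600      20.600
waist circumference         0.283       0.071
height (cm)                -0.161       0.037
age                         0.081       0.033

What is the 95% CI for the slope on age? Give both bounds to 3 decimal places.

Read off: b = 0.081, SE = 0.033 for age.
df = n − k − 1 = 168 − 3 − 1 = 164.
t* = t_{0.025, 164} = 1.974535.
Margin = t* × SE = 1.974535 × 0.033 = 0.06516.
CI: 0.081 ± 0.06516 → (0.016, 0.146).

(0.016, 0.146)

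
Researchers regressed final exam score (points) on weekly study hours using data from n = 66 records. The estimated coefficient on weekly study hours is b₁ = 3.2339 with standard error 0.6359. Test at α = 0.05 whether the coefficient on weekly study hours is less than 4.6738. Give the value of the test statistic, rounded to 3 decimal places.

H₀: β₁ = 4.6738 vs H₁: β₁ < 4.6738.
t = (b₁ − β₁⁰)/SE = (3.2339 − 4.6738) / 0.6359 = -2.264.
df = n − 2 = 66 − 2 = 64.
One-sided p ≈ 0.0135, which is < 0.05, so reject H₀.
There is evidence that the true slope on weekly study hours is below 4.6738 points per unit.

t = -2.264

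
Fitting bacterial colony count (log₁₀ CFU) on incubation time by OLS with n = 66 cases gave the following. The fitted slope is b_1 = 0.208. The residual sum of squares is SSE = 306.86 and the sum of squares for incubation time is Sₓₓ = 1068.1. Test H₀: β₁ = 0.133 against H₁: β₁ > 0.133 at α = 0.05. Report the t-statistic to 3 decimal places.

t = 1.119

MSE = SSE/(n − 2) = 306.86/64 = 4.79469.
SE(b_1) = √(MSE/Sₓₓ) = √(4.79469/1068.1) = 0.0669999.
t = (0.208 − 0.133) / 0.0669999 = 1.119.
df = n − 2 = 64.
One-sided p ≈ 0.1336, which is ≥ 0.05, so fail to reject H₀.
The data do not give significant evidence that the true slope on incubation time exceeds 0.133 log₁₀ CFU per unit.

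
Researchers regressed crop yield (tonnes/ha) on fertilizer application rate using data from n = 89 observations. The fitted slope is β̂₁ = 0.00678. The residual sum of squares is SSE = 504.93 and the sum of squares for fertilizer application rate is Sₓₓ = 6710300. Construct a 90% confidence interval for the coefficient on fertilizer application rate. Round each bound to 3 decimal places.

(0.005, 0.008)

MSE = SSE/(n − 2) = 504.93/87 = 5.80379.
SE(β̂₁) = √(MSE/Sₓₓ) = √(5.80379/6710300) = 0.000930004.
df = n − 2 = 87.
t* = t_{0.05, 87} = 1.662557.
Margin = t* × SE = 1.662557 × 0.000930004 = 0.00155.
CI: 0.00678 ± 0.00155 → (0.005, 0.008).
With 90% confidence, each one-unit increase in fertilizer application rate is associated with a change of between 0.005 and 0.008 tonnes/ha in crop yield.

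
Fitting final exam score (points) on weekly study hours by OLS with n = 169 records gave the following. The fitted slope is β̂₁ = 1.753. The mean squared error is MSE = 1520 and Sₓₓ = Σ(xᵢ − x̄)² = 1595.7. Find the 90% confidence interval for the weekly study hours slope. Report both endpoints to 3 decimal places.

SE(β̂₁) = √(MSE/Sₓₓ) = √(1520/1595.7) = 0.975992.
df = n − 2 = 167.
t* = t_{0.05, 167} = 1.654029.
Margin = t* × SE = 1.654029 × 0.975992 = 1.61432.
CI: 1.753 ± 1.61432 → (0.139, 3.367).
With 90% confidence, each one-unit increase in weekly study hours is associated with a change of between 0.139 and 3.367 points in final exam score.

(0.139, 3.367)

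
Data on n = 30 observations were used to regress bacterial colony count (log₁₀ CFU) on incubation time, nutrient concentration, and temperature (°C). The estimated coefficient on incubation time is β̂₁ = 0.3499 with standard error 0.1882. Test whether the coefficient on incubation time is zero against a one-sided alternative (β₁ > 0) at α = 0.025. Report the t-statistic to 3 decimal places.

H₀: β₁ = 0 vs H₁: β₁ > 0.
t = (β̂₁ − β₁⁰)/SE = 0.3499 / 0.1882 = 1.859.
df = n − k − 1 = 30 − 3 − 1 = 26.
One-sided p ≈ 0.0372, which is ≥ 0.025, so fail to reject H₀.
The data do not give significant evidence that the true slope on incubation time is positive, holding the other predictors fixed.

t = 1.859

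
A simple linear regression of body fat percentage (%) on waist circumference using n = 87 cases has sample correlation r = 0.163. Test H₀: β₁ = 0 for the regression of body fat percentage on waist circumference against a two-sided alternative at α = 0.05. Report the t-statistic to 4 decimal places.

t = 1.5232

t = r·√(n − 2)/√(1 − r²) = 0.163·√85/√0.973431 = 1.5232.
df = n − 2 = 85.
Two-sided p ≈ 0.1314, which is ≥ 0.05, so fail to reject H₀.
The data do not give significant evidence of a linear association between waist circumference and body fat percentage.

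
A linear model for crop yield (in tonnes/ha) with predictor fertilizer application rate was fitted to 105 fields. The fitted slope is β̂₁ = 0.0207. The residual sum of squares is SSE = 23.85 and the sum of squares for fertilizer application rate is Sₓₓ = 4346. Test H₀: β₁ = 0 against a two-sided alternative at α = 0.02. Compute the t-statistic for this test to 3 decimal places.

MSE = SSE/(n − 2) = 23.85/103 = 0.231553.
SE(β̂₁) = √(MSE/Sₓₓ) = √(0.231553/4346) = 0.00729929.
t = 0.0207 / 0.00729929 = 2.836.
df = n − 2 = 103.
Two-sided p ≈ 0.0055, which is < 0.02, so reject H₀.
There is evidence that fertilizer application rate is associated with crop yield.

t = 2.836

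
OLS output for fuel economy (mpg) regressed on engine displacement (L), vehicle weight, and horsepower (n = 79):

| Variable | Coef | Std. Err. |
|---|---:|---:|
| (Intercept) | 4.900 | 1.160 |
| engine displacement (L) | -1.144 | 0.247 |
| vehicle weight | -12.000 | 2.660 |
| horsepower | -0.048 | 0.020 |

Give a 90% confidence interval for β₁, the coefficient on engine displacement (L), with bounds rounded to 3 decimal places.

Read off: b = -1.144, SE = 0.247 for engine displacement (L).
df = n − k − 1 = 79 − 3 − 1 = 75.
t* = t_{0.05, 75} = 1.665425.
Margin = t* × SE = 1.665425 × 0.247 = 0.41136.
CI: -1.144 ± 0.41136 → (-1.555, -0.733).

(-1.555, -0.733)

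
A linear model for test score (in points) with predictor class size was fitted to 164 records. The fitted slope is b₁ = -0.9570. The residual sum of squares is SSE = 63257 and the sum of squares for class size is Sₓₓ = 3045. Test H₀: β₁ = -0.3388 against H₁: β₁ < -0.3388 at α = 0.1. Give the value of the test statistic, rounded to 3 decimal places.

t = -1.726

MSE = SSE/(n − 2) = 63257/162 = 390.475.
SE(b₁) = √(MSE/Sₓₓ) = √(390.475/3045) = 0.358099.
t = (-0.9570 − (-0.3388)) / 0.358099 = -1.726.
df = n − 2 = 162.
One-sided p ≈ 0.0431, which is < 0.1, so reject H₀.
There is evidence that the true slope on class size is below -0.3388 points per unit.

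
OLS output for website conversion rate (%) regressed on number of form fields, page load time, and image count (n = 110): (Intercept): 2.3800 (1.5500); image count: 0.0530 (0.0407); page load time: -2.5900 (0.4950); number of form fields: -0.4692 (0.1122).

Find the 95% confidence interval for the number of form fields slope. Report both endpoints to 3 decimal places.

(-0.692, -0.247)

Read off: b = -0.4692, SE = 0.1122 for number of form fields.
df = n − k − 1 = 110 − 3 − 1 = 106.
t* = t_{0.025, 106} = 1.982597.
Margin = t* × SE = 1.982597 × 0.1122 = 0.22245.
CI: -0.4692 ± 0.22245 → (-0.692, -0.247).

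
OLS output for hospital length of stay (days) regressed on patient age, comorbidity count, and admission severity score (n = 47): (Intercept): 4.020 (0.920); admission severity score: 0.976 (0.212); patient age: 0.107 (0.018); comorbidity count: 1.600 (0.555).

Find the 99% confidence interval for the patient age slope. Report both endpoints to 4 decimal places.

Read off: b = 0.107, SE = 0.018 for patient age.
df = n − k − 1 = 47 − 3 − 1 = 43.
t* = t_{0.005, 43} = 2.695102.
Margin = t* × SE = 2.695102 × 0.018 = 0.048512.
CI: 0.107 ± 0.048512 → (0.0585, 0.1555).

(0.0585, 0.1555)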